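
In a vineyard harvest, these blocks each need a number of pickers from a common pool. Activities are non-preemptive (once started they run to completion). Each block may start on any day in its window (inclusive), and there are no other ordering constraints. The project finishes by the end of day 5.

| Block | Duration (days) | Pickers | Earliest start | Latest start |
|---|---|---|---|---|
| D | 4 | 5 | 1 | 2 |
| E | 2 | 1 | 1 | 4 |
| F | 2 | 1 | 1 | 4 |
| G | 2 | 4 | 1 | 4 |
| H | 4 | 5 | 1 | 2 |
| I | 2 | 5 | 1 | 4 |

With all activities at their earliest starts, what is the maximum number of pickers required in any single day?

21

Early-start schedule: D@1, E@1, F@1, G@1, H@1, I@1.
Load per day: day 1: 21, day 2: 21, day 3: 10, day 4: 10, day 5: 0.
Peak is 21.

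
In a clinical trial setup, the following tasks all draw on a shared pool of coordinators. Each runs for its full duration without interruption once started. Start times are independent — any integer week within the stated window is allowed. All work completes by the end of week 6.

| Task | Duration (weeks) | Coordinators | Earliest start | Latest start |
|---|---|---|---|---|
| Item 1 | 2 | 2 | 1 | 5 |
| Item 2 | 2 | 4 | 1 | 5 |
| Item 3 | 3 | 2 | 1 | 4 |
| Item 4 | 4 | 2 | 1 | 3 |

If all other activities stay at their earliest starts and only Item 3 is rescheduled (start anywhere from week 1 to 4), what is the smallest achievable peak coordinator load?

Item 3@1: w1:10  w2:10  w3:4  w4:2  w5:0  w6:0 → peak 10
Item 3@2: w1:8  w2:10  w3:4  w4:4  w5:0  w6:0 → peak 10
Item 3@3: w1:8  w2:8  w3:4  w4:4  w5:2  w6:0 → peak 8
Item 3@4: w1:8  w2:8  w3:2  w4:4  w5:2  w6:2 → peak 8
Best is Item 3@3, peak 8.

8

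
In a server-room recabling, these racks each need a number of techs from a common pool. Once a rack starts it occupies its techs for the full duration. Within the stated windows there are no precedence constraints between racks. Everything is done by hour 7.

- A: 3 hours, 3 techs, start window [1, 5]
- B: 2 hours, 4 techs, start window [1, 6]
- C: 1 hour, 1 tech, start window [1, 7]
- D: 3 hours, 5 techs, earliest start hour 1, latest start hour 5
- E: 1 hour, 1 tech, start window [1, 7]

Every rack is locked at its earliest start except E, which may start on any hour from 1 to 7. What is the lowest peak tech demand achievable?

13

E@1: h1:14  h2:12  h3:8  h4:0  h5:0  h6:0  h7:0 → peak 14
E@2: h1:13  h2:13  h3:8  h4:0  h5:0  h6:0  h7:0 → peak 13
E@3: h1:13  h2:12  h3:9  h4:0  h5:0  h6:0  h7:0 → peak 13
E@4: h1:13  h2:12  h3:8  h4:1  h5:0  h6:0  h7:0 → peak 13
E@5: h1:13  h2:12  h3:8  h4:0  h5:1  h6:0  h7:0 → peak 13
E@6: h1:13  h2:12  h3:8  h4:0  h5:0  h6:1  h7:0 → peak 13
E@7: h1:13  h2:12  h3:8  h4:0  h5:0  h6:0  h7:1 → peak 13
Best is E@2, peak 13.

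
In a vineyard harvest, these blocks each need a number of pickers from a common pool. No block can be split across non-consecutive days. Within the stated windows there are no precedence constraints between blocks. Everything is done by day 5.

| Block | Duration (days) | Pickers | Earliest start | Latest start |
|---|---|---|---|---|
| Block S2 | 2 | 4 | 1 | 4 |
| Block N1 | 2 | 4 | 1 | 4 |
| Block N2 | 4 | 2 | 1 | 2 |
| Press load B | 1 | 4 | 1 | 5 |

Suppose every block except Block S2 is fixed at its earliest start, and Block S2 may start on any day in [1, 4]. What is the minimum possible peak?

Block S2@1: d1:14  d2:10  d3:2  d4:2  d5:0 → peak 14
Block S2@2: d1:10  d2:10  d3:6  d4:2  d5:0 → peak 10
Block S2@3: d1:10  d2:6  d3:6  d4:6  d5:0 → peak 10
Block S2@4: d1:10  d2:6  d3:2  d4:6  d5:4 → peak 10
Best is Block S2@2, peak 10.

10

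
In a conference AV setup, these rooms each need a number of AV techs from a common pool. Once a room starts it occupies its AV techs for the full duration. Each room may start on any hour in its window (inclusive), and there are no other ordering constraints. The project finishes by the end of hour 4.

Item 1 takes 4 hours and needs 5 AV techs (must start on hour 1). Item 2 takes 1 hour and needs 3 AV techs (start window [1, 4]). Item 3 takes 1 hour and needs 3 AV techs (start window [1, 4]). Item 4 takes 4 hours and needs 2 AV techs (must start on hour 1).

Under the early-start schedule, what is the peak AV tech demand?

Early-start schedule: Item 1@1, Item 2@1, Item 3@1, Item 4@1.
Load per hour: hour 1: 13, hour 2: 7, hour 3: 7, hour 4: 7.
Peak is 13.

13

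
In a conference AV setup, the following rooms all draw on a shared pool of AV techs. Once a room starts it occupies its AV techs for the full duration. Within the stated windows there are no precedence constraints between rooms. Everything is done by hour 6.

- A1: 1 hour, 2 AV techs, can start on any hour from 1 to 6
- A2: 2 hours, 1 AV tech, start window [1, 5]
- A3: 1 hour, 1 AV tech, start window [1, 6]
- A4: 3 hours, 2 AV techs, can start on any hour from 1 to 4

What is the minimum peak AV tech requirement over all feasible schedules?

Early-start (A1@1, A2@1, A3@1, A4@1) gives peak 6: h1:6  h2:3  h3:2  h4:0  h5:0  h6:0.
Shift A2→2, A3→2, A4→4.
Schedule A1@1, A2@2, A3@2, A4@4: h1:2  h2:2  h3:1  h4:2  h5:2  h6:2 — peak 2.
Total AV tech-hours = 11 over 6 hours ⇒ peak ≥ ⌈11/6⌉ = 2, so 2 is optimal.

2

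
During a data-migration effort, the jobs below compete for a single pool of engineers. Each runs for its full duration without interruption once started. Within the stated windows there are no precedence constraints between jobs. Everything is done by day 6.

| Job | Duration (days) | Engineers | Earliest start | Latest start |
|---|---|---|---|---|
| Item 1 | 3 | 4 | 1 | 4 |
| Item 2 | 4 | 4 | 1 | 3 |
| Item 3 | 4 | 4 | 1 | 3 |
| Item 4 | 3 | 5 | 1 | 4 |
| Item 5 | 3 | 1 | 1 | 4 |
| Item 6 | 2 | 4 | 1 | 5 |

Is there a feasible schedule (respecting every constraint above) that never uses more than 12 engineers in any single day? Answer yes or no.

no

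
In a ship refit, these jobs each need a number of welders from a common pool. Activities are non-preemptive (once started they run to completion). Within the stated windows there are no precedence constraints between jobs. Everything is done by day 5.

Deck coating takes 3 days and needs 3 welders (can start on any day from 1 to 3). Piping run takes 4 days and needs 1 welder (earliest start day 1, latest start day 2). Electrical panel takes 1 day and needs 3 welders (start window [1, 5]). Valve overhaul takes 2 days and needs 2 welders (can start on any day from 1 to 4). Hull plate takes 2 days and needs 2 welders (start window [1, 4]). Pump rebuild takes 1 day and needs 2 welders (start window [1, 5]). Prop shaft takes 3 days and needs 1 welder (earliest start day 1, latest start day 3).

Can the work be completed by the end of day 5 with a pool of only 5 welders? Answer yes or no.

no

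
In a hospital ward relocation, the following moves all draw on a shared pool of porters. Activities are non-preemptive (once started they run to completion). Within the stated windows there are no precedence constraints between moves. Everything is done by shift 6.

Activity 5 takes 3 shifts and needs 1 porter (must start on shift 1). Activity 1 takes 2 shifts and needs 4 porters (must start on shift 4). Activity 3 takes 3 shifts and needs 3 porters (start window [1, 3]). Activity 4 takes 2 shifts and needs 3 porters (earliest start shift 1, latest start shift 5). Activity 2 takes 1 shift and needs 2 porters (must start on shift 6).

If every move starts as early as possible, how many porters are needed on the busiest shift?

Early-start schedule: Activity 5@1, Activity 1@4, Activity 3@1, Activity 4@1, Activity 2@6.
Load per shift: shift 1: 7, shift 2: 7, shift 3: 4, shift 4: 4, shift 5: 4, shift 6: 2.
Peak is 7.

7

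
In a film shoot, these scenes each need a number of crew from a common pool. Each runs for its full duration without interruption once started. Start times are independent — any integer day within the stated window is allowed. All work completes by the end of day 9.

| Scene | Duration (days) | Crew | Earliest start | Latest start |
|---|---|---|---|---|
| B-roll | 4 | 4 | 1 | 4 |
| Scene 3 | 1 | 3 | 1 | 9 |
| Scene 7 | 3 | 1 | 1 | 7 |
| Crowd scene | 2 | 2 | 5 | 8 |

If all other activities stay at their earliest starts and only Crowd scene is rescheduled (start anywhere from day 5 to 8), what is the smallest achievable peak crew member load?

8

Crowd scene@5: d1:8  d2:5  d3:5  d4:4  d5:2  d6:2  d7:0  d8:0  d9:0 → peak 8
Crowd scene@6: d1:8  d2:5  d3:5  d4:4  d5:0  d6:2  d7:2  d8:0  d9:0 → peak 8
Crowd scene@7: d1:8  d2:5  d3:5  d4:4  d5:0  d6:0  d7:2  d8:2  d9:0 → peak 8
Crowd scene@8: d1:8  d2:5  d3:5  d4:4  d5:0  d6:0  d7:0  d8:2  d9:2 → peak 8
Best is Crowd scene@5, peak 8.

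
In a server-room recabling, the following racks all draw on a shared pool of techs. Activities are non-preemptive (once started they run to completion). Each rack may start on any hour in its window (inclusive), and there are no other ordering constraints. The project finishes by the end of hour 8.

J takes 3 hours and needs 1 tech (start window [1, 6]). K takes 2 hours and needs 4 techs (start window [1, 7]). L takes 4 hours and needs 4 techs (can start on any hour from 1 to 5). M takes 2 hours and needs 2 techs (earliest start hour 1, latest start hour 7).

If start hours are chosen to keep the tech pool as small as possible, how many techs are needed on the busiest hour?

5

Early-start (J@1, K@1, L@1, M@1) gives peak 11: h1:11  h2:11  h3:5  h4:4  h5:0  h6:0  h7:0  h8:0.
Shift L→3, M→7.
Schedule J@1, K@1, L@3, M@7: h1:5  h2:5  h3:5  h4:4  h5:4  h6:4  h7:2  h8:2 — peak 5.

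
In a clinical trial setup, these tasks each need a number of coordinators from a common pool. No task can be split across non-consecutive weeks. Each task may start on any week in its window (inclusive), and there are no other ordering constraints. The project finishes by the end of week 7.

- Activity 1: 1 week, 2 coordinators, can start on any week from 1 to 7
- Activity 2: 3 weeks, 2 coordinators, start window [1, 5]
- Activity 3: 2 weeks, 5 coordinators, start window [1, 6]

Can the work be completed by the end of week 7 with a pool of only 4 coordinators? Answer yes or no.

The minimum achievable peak is 5; 4 < 5, so no feasible schedule stays within the cap.

no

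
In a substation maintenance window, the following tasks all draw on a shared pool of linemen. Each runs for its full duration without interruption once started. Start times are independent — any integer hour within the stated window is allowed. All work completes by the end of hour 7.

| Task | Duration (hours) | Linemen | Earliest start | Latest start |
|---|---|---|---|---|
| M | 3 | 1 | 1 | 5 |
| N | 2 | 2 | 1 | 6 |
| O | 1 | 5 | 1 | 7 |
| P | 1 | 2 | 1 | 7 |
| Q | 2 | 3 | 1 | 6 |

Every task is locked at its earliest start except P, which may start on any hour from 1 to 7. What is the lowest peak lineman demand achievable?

11

P@1: h1:13  h2:6  h3:1  h4:0  h5:0  h6:0  h7:0 → peak 13
P@2: h1:11  h2:8  h3:1  h4:0  h5:0  h6:0  h7:0 → peak 11
P@3: h1:11  h2:6  h3:3  h4:0  h5:0  h6:0  h7:0 → peak 11
P@4: h1:11  h2:6  h3:1  h4:2  h5:0  h6:0  h7:0 → peak 11
P@5: h1:11  h2:6  h3:1  h4:0  h5:2  h6:0  h7:0 → peak 11
P@6: h1:11  h2:6  h3:1  h4:0  h5:0  h6:2  h7:0 → peak 11
P@7: h1:11  h2:6  h3:1  h4:0  h5:0  h6:0  h7:2 → peak 11
Best is P@2, peak 11.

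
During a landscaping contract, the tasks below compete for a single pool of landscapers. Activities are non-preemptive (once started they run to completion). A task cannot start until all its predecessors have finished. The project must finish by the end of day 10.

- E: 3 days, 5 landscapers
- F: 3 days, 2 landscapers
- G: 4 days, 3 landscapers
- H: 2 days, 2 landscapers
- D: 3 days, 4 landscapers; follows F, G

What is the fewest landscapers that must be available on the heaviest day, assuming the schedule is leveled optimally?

6

Early-start (E@1, F@1, G@1, H@1, D@5) gives peak 12: d1:12  d2:12  d3:10  d4:3  d5:4  d6:4  d7:4  d8:0  d9:0  d10:0.
Shift F→4, G→4, H→7, D→8.
Schedule E@1, F@4, G@4, H@7, D@8: d1:5  d2:5  d3:5  d4:5  d5:5  d6:5  d7:5  d8:6  d9:4  d10:4 — peak 6.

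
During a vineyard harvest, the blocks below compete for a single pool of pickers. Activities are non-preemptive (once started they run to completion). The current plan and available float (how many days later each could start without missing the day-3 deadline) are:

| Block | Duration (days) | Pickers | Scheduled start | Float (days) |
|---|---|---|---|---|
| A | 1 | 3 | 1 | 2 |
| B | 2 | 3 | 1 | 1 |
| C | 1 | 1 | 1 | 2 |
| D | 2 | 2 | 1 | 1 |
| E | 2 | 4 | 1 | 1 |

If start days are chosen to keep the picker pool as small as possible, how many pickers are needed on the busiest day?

9

Early-start (A@1, B@1, C@1, D@1, E@1) gives peak 13: d1:13  d2:9  d3:0.
Shift E→2.
Schedule A@1, B@1, C@1, D@1, E@2: d1:9  d2:9  d3:4 — peak 9.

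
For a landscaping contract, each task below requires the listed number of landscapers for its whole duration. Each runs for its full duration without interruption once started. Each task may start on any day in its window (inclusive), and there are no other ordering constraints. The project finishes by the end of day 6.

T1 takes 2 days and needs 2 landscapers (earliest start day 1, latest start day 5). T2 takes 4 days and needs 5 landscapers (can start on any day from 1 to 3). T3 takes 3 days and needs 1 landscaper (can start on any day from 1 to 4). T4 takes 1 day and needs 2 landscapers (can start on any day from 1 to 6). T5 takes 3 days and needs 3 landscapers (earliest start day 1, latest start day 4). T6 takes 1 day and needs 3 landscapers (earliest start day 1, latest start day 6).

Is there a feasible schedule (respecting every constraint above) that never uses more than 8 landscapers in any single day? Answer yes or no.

Schedule T1@1, T2@1, T3@1, T4@3, T5@4, T6@5: d1:8  d2:8  d3:8  d4:8  d5:6  d6:3 — peak 8 ≤ 8.

yes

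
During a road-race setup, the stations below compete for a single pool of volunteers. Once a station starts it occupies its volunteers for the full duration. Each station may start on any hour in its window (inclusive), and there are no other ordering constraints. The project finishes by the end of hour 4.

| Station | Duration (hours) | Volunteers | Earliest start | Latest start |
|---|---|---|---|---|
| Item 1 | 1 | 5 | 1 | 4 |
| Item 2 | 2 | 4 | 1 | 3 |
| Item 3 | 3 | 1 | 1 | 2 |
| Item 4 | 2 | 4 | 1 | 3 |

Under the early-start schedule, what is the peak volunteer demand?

Early-start schedule: Item 1@1, Item 2@1, Item 3@1, Item 4@1.
Load per hour: hour 1: 14, hour 2: 9, hour 3: 1, hour 4: 0.
Peak is 14.

14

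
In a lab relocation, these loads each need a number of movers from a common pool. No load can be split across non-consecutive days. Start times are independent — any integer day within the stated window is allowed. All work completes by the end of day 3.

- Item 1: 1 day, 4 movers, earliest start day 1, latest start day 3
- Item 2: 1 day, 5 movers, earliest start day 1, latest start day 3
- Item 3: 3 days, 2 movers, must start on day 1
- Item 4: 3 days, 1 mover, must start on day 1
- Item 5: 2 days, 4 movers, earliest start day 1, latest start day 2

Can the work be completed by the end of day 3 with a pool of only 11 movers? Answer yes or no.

Schedule Item 1@1, Item 2@3, Item 3@1, Item 4@1, Item 5@1: d1:11  d2:7  d3:8 — peak 11 ≤ 11.

yes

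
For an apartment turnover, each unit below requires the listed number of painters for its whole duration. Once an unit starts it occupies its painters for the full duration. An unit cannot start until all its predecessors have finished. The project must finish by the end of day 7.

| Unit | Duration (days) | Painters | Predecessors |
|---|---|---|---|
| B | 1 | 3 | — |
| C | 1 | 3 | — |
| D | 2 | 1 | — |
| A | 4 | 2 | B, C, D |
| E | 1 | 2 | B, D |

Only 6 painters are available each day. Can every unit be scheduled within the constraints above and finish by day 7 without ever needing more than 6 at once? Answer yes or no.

yes

Schedule B@1, C@2, D@1, A@3, E@3: d1:4  d2:4  d3:4  d4:2  d5:2  d6:2  d7:0 — peak 4 ≤ 6.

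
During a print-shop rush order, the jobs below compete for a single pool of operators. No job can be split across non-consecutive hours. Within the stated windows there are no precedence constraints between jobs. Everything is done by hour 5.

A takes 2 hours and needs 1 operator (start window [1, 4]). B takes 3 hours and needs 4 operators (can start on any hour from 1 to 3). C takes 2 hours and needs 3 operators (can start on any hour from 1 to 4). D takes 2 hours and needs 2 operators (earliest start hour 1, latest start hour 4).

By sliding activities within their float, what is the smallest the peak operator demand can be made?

Early-start (A@1, B@1, C@1, D@1) gives peak 10: h1:10  h2:10  h3:4  h4:0  h5:0.
Shift C→4, D→4.
Schedule A@1, B@1, C@4, D@4: h1:5  h2:5  h3:4  h4:5  h5:5 — peak 5.
Total operator-hours = 24 over 5 hours ⇒ peak ≥ ⌈24/5⌉ = 5, so 5 is optimal.

5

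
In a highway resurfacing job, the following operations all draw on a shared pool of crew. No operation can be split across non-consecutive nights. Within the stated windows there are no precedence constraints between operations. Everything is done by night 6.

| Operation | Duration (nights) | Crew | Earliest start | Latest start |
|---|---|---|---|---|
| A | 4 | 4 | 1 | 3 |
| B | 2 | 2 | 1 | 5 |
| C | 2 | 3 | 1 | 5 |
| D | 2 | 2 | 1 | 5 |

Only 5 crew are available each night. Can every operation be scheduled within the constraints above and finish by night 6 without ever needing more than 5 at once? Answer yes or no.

The minimum achievable peak is 6; 5 < 6, so no feasible schedule stays within the cap.

no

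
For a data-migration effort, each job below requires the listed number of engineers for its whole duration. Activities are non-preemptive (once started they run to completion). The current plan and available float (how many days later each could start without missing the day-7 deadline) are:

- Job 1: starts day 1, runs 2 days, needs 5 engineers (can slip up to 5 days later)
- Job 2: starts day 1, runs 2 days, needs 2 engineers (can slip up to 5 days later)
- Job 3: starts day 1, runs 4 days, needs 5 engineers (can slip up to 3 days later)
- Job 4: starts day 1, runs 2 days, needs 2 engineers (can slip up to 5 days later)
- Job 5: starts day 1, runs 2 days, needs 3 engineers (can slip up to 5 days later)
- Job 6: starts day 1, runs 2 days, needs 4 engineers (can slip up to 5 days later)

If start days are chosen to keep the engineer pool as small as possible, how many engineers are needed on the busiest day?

9

Early-start (Job 1@1, Job 2@1, Job 3@1, Job 4@1, Job 5@1, Job 6@1) gives peak 21: d1:21  d2:21  d3:5  d4:5  d5:0  d6:0  d7:0.
Shift Job 3→3, Job 5→3, Job 6→5.
Schedule Job 1@1, Job 2@1, Job 3@3, Job 4@1, Job 5@3, Job 6@5: d1:9  d2:9  d3:8  d4:8  d5:9  d6:9  d7:0 — peak 9.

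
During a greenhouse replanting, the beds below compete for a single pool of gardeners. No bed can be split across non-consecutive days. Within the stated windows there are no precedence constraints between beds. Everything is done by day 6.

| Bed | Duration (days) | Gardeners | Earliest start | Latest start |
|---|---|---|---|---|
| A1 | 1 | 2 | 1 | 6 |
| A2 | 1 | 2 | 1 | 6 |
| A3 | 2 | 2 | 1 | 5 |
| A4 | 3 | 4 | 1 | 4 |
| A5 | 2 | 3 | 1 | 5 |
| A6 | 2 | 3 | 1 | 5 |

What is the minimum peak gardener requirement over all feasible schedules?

6

Early-start (A1@1, A2@1, A3@1, A4@1, A5@1, A6@1) gives peak 16: d1:16  d2:12  d3:4  d4:0  d5:0  d6:0.
Shift A4→2, A5→5, A6→5.
Schedule A1@1, A2@1, A3@1, A4@2, A5@5, A6@5: d1:6  d2:6  d3:4  d4:4  d5:6  d6:6 — peak 6.
Total gardener-days = 32 over 6 days ⇒ peak ≥ ⌈32/6⌉ = 6, so 6 is optimal.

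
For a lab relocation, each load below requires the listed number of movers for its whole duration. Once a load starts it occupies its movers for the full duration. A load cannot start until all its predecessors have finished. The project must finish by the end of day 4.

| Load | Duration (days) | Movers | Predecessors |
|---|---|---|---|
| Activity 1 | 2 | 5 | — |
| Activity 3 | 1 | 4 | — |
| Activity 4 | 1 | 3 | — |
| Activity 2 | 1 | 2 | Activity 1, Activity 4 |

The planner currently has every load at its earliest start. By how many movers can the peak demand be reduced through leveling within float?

Early-start peak: d1:12  d2:5  d3:2  d4:0 ⇒ 12.
Leveled (Activity 1@1, Activity 3@4, Activity 4@3, Activity 2@4): d1:5  d2:5  d3:3  d4:6 ⇒ 6.
Reduction 12 − 6 = 6.

6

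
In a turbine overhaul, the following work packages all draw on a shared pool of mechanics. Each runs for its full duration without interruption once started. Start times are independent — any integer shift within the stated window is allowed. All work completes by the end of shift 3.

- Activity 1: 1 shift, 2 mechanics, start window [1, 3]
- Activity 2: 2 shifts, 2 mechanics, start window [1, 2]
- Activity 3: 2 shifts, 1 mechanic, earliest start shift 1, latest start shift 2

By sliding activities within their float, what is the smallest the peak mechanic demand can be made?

3

Early-start (Activity 1@1, Activity 2@1, Activity 3@1) gives peak 5: s1:5  s2:3  s3:0.
Shift Activity 2→2.
Schedule Activity 1@1, Activity 2@2, Activity 3@1: s1:3  s2:3  s3:2 — peak 3.
Total mechanic-shifts = 8 over 3 shifts ⇒ peak ≥ ⌈8/3⌉ = 3, so 3 is optimal.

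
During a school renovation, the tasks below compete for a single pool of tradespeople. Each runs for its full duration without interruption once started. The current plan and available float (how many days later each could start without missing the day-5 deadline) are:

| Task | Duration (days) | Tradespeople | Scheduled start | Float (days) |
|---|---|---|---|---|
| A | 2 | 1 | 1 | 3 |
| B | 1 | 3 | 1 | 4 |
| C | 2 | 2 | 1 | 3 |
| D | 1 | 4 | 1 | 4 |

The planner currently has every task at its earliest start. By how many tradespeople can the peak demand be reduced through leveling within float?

6

Early-start peak: d1:10  d2:3  d3:0  d4:0  d5:0 ⇒ 10.
Leveled (A@1, B@1, C@2, D@4): d1:4  d2:3  d3:2  d4:4  d5:0 ⇒ 4.
Reduction 10 − 4 = 6.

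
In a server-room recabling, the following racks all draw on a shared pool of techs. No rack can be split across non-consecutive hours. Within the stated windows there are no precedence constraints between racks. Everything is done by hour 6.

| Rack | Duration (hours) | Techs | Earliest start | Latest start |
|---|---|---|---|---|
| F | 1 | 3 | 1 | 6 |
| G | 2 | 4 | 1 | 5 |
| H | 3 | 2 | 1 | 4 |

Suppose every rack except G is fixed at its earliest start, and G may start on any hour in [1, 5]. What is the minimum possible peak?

5

G@1: h1:9  h2:6  h3:2  h4:0  h5:0  h6:0 → peak 9
G@2: h1:5  h2:6  h3:6  h4:0  h5:0  h6:0 → peak 6
G@3: h1:5  h2:2  h3:6  h4:4  h5:0  h6:0 → peak 6
G@4: h1:5  h2:2  h3:2  h4:4  h5:4  h6:0 → peak 5
G@5: h1:5  h2:2  h3:2  h4:0  h5:4  h6:4 → peak 5
Best is G@4, peak 5.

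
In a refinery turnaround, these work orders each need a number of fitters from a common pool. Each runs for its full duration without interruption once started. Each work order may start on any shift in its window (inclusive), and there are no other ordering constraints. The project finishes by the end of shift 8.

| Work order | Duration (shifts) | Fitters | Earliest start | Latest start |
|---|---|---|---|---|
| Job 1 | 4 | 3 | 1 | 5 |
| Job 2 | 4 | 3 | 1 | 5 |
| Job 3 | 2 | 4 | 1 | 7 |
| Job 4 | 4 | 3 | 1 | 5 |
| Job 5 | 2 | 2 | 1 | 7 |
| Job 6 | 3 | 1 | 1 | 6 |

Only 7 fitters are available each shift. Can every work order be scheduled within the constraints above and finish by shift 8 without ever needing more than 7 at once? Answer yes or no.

Schedule Job 1@1, Job 2@1, Job 3@5, Job 4@5, Job 5@7, Job 6@1: s1:7  s2:7  s3:7  s4:6  s5:7  s6:7  s7:5  s8:5 — peak 7 ≤ 7.

yes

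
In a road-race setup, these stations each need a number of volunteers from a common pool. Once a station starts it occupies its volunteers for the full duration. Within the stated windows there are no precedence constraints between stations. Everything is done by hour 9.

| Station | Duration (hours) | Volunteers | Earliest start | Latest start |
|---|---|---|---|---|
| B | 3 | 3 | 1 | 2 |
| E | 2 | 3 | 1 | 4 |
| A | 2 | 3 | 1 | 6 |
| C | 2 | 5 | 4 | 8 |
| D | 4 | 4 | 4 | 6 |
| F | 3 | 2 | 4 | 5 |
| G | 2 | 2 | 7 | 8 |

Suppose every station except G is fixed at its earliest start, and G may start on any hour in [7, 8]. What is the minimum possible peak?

G@7: h1:9  h2:9  h3:3  h4:11  h5:11  h6:6  h7:6  h8:2  h9:0 → peak 11
G@8: h1:9  h2:9  h3:3  h4:11  h5:11  h6:6  h7:4  h8:2  h9:2 → peak 11
Best is G@7, peak 11.

11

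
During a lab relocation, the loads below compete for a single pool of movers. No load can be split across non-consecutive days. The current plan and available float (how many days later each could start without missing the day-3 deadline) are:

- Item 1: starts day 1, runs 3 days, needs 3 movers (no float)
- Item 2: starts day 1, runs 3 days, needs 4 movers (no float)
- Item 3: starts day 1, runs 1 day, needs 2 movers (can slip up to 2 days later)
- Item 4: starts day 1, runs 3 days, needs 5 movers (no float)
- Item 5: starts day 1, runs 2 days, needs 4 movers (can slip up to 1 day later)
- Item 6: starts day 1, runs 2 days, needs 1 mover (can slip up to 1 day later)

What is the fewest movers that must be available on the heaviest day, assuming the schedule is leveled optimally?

Early-start (Item 1@1, Item 2@1, Item 3@1, Item 4@1, Item 5@1, Item 6@1) gives peak 19: d1:19  d2:17  d3:12.
Shift Item 5→2.
Schedule Item 1@1, Item 2@1, Item 3@1, Item 4@1, Item 5@2, Item 6@1: d1:15  d2:17  d3:16 — peak 17.
No arrangement of the 12 feasible schedules does better.

17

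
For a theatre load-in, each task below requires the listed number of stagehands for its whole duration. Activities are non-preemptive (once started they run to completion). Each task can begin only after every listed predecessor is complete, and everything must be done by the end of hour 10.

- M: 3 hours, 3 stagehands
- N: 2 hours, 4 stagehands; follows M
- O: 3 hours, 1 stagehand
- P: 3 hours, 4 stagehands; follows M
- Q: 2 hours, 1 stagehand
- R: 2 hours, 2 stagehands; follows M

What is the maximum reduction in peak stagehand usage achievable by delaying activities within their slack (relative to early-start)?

6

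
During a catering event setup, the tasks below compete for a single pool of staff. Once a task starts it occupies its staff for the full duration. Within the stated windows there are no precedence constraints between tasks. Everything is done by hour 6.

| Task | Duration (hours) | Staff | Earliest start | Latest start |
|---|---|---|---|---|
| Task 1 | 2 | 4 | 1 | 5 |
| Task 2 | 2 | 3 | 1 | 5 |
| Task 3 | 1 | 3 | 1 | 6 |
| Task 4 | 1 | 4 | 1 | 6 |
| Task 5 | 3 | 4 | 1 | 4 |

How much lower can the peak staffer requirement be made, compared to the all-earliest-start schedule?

11

Early-start peak: h1:18  h2:11  h3:4  h4:0  h5:0  h6:0 ⇒ 18.
Leveled (Task 1@1, Task 2@1, Task 3@3, Task 4@3, Task 5@4): h1:7  h2:7  h3:7  h4:4  h5:4  h6:4 ⇒ 7.
Reduction 18 − 7 = 11.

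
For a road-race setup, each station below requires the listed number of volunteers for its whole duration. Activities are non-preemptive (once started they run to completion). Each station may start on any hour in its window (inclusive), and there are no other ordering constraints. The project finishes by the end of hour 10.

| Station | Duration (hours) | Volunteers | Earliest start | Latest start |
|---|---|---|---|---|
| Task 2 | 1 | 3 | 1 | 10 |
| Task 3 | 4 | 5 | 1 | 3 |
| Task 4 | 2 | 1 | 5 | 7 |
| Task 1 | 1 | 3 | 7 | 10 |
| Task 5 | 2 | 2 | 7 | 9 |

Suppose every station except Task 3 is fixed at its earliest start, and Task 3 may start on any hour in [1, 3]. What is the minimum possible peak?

6

Task 3@1: h1:8  h2:5  h3:5  h4:5  h5:1  h6:1  h7:5  h8:2  h9:0  h10:0 → peak 8
Task 3@2: h1:3  h2:5  h3:5  h4:5  h5:6  h6:1  h7:5  h8:2  h9:0  h10:0 → peak 6
Task 3@3: h1:3  h2:0  h3:5  h4:5  h5:6  h6:6  h7:5  h8:2  h9:0  h10:0 → peak 6
Best is Task 3@2, peak 6.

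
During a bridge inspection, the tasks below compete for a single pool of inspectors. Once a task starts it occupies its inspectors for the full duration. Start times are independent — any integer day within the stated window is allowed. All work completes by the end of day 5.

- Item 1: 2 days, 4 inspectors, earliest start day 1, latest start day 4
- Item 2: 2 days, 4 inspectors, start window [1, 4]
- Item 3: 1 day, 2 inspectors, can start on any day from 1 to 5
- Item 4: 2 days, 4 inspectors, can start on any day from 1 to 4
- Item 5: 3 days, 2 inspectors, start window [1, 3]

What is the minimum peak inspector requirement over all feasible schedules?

8

Early-start (Item 1@1, Item 2@1, Item 3@1, Item 4@1, Item 5@1) gives peak 16: d1:16  d2:14  d3:2  d4:0  d5:0.
Shift Item 3→3, Item 4→3, Item 5→3.
Schedule Item 1@1, Item 2@1, Item 3@3, Item 4@3, Item 5@3: d1:8  d2:8  d3:8  d4:6  d5:2 — peak 8.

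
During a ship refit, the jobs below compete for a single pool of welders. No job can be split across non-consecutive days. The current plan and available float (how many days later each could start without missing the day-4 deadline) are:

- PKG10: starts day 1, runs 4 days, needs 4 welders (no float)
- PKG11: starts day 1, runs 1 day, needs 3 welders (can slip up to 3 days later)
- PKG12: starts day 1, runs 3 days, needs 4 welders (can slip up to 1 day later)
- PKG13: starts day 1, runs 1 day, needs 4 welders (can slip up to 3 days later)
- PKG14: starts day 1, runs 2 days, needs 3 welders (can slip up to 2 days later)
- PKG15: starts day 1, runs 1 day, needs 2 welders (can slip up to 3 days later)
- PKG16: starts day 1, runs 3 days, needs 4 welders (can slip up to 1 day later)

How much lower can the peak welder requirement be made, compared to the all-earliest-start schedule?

Early-start peak: d1:24  d2:15  d3:12  d4:4 ⇒ 24.
Leveled (PKG10@1, PKG11@1, PKG12@1, PKG13@1, PKG14@2, PKG15@4, PKG16@2): d1:15  d2:15  d3:15  d4:10 ⇒ 15.
Reduction 24 − 15 = 9.

9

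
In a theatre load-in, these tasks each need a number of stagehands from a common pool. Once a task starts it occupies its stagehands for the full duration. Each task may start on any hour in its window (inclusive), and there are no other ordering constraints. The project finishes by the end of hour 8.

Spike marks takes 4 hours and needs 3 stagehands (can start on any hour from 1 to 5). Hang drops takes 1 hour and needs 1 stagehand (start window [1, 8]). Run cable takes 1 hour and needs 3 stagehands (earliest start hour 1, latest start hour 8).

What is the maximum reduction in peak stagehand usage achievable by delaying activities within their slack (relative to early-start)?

4

Early-start peak: h1:7  h2:3  h3:3  h4:3  h5:0  h6:0  h7:0  h8:0 ⇒ 7.
Leveled (Spike marks@1, Hang drops@5, Run cable@6): h1:3  h2:3  h3:3  h4:3  h5:1  h6:3  h7:0  h8:0 ⇒ 3.
Reduction 7 − 3 = 4.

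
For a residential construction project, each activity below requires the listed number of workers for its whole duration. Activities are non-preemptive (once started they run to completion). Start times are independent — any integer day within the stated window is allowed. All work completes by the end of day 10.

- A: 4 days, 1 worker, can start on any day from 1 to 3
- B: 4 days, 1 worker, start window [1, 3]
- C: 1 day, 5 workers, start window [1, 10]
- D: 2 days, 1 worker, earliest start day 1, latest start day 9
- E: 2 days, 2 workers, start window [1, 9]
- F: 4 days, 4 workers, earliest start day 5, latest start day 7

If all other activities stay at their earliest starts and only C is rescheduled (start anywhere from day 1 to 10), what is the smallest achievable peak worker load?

5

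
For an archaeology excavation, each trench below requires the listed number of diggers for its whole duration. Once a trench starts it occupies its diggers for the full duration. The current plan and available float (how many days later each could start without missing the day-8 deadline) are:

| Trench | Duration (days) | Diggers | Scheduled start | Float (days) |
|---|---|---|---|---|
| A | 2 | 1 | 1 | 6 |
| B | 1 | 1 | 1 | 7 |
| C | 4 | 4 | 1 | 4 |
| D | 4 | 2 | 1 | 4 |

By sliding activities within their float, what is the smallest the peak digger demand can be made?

Early-start (A@1, B@1, C@1, D@1) gives peak 8: d1:8  d2:7  d3:6  d4:6  d5:0  d6:0  d7:0  d8:0.
Shift C→5.
Schedule A@1, B@1, C@5, D@1: d1:4  d2:3  d3:2  d4:2  d5:4  d6:4  d7:4  d8:4 — peak 4.
Total digger-days = 27 over 8 days ⇒ peak ≥ ⌈27/8⌉ = 4, so 4 is optimal.

4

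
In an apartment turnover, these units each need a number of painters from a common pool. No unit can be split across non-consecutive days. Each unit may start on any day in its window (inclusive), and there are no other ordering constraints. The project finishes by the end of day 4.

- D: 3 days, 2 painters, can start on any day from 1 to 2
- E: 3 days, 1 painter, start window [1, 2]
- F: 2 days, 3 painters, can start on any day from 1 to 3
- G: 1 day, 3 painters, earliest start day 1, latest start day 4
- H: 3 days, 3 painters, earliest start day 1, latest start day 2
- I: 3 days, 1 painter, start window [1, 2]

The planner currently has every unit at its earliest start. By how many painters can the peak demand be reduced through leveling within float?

3

Early-start peak: d1:13  d2:10  d3:7  d4:0 ⇒ 13.
Leveled (D@1, E@1, F@1, G@1, H@2, I@1): d1:10  d2:10  d3:7  d4:3 ⇒ 10.
Reduction 13 − 10 = 3.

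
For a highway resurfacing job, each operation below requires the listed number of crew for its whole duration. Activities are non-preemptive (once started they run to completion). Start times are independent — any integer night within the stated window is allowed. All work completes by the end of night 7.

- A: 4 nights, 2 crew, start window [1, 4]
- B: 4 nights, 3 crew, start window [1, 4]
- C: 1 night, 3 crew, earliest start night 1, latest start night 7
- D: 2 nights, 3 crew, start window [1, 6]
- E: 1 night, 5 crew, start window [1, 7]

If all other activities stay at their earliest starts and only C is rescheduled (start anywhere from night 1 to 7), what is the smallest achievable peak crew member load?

C@1: n1:16  n2:8  n3:5  n4:5  n5:0  n6:0  n7:0 → peak 16
C@2: n1:13  n2:11  n3:5  n4:5  n5:0  n6:0  n7:0 → peak 13
C@3: n1:13  n2:8  n3:8  n4:5  n5:0  n6:0  n7:0 → peak 13
C@4: n1:13  n2:8  n3:5  n4:8  n5:0  n6:0  n7:0 → peak 13
C@5: n1:13  n2:8  n3:5  n4:5  n5:3  n6:0  n7:0 → peak 13
C@6: n1:13  n2:8  n3:5  n4:5  n5:0  n6:3  n7:0 → peak 13
C@7: n1:13  n2:8  n3:5  n4:5  n5:0  n6:0  n7:3 → peak 13
Best is C@2, peak 13.

13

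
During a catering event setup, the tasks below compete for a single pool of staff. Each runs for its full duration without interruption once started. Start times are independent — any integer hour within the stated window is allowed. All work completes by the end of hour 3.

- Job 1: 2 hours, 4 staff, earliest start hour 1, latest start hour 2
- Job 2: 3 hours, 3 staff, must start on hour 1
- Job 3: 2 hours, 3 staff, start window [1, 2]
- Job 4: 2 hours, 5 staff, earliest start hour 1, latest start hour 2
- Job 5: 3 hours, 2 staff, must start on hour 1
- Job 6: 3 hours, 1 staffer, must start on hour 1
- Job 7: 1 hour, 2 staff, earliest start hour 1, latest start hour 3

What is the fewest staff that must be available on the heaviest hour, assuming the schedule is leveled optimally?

18

Early-start (Job 1@1, Job 2@1, Job 3@1, Job 4@1, Job 5@1, Job 6@1, Job 7@1) gives peak 20: h1:20  h2:18  h3:6.
Shift Job 7→3.
Schedule Job 1@1, Job 2@1, Job 3@1, Job 4@1, Job 5@1, Job 6@1, Job 7@3: h1:18  h2:18  h3:8 — peak 18.
No arrangement of the 24 feasible schedules does better.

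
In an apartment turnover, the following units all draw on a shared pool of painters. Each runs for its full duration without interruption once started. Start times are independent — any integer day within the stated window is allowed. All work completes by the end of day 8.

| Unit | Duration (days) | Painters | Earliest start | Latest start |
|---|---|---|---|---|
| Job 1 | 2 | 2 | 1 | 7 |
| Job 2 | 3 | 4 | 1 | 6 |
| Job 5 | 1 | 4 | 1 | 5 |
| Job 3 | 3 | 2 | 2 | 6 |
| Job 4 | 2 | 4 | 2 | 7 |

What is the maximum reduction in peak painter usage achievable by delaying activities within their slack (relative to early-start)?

6

Early-start peak: d1:10  d2:12  d3:10  d4:2  d5:0  d6:0  d7:0  d8:0 ⇒ 12.
Leveled (Job 1@1, Job 2@1, Job 5@4, Job 3@3, Job 4@5): d1:6  d2:6  d3:6  d4:6  d5:6  d6:4  d7:0  d8:0 ⇒ 6.
Reduction 12 − 6 = 6.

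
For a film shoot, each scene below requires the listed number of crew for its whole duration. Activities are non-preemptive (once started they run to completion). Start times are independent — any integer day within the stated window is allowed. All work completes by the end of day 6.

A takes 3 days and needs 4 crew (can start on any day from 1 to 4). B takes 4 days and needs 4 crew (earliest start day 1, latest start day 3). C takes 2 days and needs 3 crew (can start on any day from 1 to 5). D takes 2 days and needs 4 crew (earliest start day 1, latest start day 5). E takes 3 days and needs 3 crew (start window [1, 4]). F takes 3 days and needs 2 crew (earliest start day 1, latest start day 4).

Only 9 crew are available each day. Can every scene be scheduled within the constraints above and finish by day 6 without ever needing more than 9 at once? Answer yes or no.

no

Total crew member-days = 57; over 6 days the average is 57/6 > 9, so some day must exceed 9.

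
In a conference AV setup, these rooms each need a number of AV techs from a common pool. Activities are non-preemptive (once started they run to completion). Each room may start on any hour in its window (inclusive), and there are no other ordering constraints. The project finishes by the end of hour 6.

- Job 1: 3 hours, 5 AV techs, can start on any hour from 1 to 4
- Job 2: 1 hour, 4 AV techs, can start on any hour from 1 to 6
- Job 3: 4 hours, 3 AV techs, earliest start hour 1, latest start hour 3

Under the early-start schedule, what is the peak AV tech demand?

Early-start schedule: Job 1@1, Job 2@1, Job 3@1.
Load per hour: hour 1: 12, hour 2: 8, hour 3: 8, hour 4: 3, hour 5: 0, hour 6: 0.
Peak is 12.

12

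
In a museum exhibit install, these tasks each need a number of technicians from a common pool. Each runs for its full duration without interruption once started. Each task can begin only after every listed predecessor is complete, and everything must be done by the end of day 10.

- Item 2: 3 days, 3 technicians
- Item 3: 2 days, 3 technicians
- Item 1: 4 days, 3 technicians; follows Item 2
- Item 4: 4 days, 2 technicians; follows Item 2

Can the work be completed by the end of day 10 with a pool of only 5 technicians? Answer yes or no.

yes

Schedule Item 2@1, Item 3@4, Item 1@6, Item 4@4: d1:3  d2:3  d3:3  d4:5  d5:5  d6:5  d7:5  d8:3  d9:3  d10:0 — peak 5 ≤ 5.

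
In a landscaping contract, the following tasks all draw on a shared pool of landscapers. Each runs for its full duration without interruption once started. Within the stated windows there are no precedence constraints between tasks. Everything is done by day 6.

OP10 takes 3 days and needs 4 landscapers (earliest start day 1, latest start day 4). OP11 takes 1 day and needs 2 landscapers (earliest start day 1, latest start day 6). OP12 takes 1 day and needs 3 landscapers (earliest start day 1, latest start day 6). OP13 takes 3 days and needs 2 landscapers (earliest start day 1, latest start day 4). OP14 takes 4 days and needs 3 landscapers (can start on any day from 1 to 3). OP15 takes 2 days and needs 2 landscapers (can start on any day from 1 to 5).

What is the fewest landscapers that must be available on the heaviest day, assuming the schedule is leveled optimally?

7

Early-start (OP10@1, OP11@1, OP12@1, OP13@1, OP14@1, OP15@1) gives peak 16: d1:16  d2:11  d3:9  d4:3  d5:0  d6:0.
Shift OP12→2, OP13→4, OP14→3, OP15→4.
Schedule OP10@1, OP11@1, OP12@2, OP13@4, OP14@3, OP15@4: d1:6  d2:7  d3:7  d4:7  d5:7  d6:5 — peak 7.
Total landscaper-days = 39 over 6 days ⇒ peak ≥ ⌈39/6⌉ = 7, so 7 is optimal.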